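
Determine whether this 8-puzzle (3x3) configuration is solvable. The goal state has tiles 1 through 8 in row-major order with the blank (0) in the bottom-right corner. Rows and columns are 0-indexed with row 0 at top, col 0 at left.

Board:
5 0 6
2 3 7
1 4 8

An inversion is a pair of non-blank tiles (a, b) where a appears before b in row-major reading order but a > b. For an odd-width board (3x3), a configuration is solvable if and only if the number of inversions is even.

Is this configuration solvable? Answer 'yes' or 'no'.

Answer: yes

Derivation:
Inversions (pairs i<j in row-major order where tile[i] > tile[j] > 0): 12
12 is even, so the puzzle is solvable.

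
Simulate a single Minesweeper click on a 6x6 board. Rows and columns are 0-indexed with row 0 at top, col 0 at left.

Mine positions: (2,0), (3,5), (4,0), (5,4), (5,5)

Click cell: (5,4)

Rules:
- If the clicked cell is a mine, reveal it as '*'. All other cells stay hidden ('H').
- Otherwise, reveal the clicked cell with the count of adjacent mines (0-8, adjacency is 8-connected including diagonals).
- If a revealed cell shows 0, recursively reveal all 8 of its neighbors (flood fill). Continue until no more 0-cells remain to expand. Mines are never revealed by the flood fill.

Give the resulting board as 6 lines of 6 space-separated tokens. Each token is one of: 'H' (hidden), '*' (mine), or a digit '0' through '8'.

H H H H H H
H H H H H H
H H H H H H
H H H H H H
H H H H H H
H H H H * H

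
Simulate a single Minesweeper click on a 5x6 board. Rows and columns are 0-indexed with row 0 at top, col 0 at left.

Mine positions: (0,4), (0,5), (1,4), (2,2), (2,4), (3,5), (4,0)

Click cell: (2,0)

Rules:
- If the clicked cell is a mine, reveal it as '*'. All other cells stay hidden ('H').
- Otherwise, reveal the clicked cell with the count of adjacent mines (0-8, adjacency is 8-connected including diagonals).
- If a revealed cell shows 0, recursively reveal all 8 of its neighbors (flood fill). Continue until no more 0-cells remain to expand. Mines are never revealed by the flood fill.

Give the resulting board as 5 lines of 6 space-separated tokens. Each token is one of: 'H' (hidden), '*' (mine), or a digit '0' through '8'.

0 0 0 2 H H
0 1 1 4 H H
0 1 H H H H
1 2 H H H H
H H H H H H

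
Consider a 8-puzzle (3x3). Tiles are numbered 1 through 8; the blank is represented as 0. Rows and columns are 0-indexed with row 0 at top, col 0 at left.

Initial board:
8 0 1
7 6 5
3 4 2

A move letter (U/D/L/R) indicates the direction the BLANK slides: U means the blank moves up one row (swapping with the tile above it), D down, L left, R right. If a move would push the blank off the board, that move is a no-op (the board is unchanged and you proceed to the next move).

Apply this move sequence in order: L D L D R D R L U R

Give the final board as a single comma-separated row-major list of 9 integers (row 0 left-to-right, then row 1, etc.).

After move 1 (L):
0 8 1
7 6 5
3 4 2

After move 2 (D):
7 8 1
0 6 5
3 4 2

After move 3 (L):
7 8 1
0 6 5
3 4 2

After move 4 (D):
7 8 1
3 6 5
0 4 2

After move 5 (R):
7 8 1
3 6 5
4 0 2

After move 6 (D):
7 8 1
3 6 5
4 0 2

After move 7 (R):
7 8 1
3 6 5
4 2 0

After move 8 (L):
7 8 1
3 6 5
4 0 2

After move 9 (U):
7 8 1
3 0 5
4 6 2

After move 10 (R):
7 8 1
3 5 0
4 6 2

Answer: 7, 8, 1, 3, 5, 0, 4, 6, 2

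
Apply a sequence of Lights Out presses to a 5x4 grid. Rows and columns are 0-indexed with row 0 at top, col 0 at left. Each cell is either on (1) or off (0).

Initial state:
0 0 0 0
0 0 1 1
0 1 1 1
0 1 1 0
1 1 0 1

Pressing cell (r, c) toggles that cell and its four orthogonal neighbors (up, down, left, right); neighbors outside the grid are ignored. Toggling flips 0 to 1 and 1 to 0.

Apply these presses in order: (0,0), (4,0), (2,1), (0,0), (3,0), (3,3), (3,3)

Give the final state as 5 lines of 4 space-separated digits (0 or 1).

After press 1 at (0,0):
1 1 0 0
1 0 1 1
0 1 1 1
0 1 1 0
1 1 0 1

After press 2 at (4,0):
1 1 0 0
1 0 1 1
0 1 1 1
1 1 1 0
0 0 0 1

After press 3 at (2,1):
1 1 0 0
1 1 1 1
1 0 0 1
1 0 1 0
0 0 0 1

After press 4 at (0,0):
0 0 0 0
0 1 1 1
1 0 0 1
1 0 1 0
0 0 0 1

After press 5 at (3,0):
0 0 0 0
0 1 1 1
0 0 0 1
0 1 1 0
1 0 0 1

After press 6 at (3,3):
0 0 0 0
0 1 1 1
0 0 0 0
0 1 0 1
1 0 0 0

After press 7 at (3,3):
0 0 0 0
0 1 1 1
0 0 0 1
0 1 1 0
1 0 0 1

Answer: 0 0 0 0
0 1 1 1
0 0 0 1
0 1 1 0
1 0 0 1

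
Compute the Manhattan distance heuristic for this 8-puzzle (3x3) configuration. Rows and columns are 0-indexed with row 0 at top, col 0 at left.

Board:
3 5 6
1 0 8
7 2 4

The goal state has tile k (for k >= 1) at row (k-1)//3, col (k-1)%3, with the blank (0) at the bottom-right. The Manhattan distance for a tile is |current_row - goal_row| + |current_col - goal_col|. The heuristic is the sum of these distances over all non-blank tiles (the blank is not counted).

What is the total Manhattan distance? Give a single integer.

Tile 3: at (0,0), goal (0,2), distance |0-0|+|0-2| = 2
Tile 5: at (0,1), goal (1,1), distance |0-1|+|1-1| = 1
Tile 6: at (0,2), goal (1,2), distance |0-1|+|2-2| = 1
Tile 1: at (1,0), goal (0,0), distance |1-0|+|0-0| = 1
Tile 8: at (1,2), goal (2,1), distance |1-2|+|2-1| = 2
Tile 7: at (2,0), goal (2,0), distance |2-2|+|0-0| = 0
Tile 2: at (2,1), goal (0,1), distance |2-0|+|1-1| = 2
Tile 4: at (2,2), goal (1,0), distance |2-1|+|2-0| = 3
Sum: 2 + 1 + 1 + 1 + 2 + 0 + 2 + 3 = 12

Answer: 12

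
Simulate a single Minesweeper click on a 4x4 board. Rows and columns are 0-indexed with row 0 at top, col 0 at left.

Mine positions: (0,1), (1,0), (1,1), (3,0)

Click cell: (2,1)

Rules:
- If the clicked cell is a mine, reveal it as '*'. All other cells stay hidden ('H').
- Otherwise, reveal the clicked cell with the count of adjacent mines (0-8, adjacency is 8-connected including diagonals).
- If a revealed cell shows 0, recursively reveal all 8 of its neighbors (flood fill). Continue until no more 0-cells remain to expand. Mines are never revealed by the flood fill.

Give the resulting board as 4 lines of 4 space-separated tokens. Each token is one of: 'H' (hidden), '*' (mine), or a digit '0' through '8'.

H H H H
H H H H
H 3 H H
H H H H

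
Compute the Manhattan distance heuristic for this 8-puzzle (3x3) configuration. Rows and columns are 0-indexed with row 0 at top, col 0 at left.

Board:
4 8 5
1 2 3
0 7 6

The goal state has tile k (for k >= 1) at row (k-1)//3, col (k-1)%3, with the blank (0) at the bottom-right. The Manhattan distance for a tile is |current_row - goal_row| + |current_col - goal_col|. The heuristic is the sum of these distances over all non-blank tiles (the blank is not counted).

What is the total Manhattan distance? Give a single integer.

Tile 4: at (0,0), goal (1,0), distance |0-1|+|0-0| = 1
Tile 8: at (0,1), goal (2,1), distance |0-2|+|1-1| = 2
Tile 5: at (0,2), goal (1,1), distance |0-1|+|2-1| = 2
Tile 1: at (1,0), goal (0,0), distance |1-0|+|0-0| = 1
Tile 2: at (1,1), goal (0,1), distance |1-0|+|1-1| = 1
Tile 3: at (1,2), goal (0,2), distance |1-0|+|2-2| = 1
Tile 7: at (2,1), goal (2,0), distance |2-2|+|1-0| = 1
Tile 6: at (2,2), goal (1,2), distance |2-1|+|2-2| = 1
Sum: 1 + 2 + 2 + 1 + 1 + 1 + 1 + 1 = 10

Answer: 10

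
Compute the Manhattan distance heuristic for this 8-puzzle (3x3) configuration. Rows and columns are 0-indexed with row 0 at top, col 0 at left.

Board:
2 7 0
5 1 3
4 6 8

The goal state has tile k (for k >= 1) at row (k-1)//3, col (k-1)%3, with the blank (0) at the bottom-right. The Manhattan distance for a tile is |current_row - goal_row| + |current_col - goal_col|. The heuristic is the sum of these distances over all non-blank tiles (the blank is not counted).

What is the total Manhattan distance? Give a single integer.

Tile 2: (0,0)->(0,1) = 1
Tile 7: (0,1)->(2,0) = 3
Tile 5: (1,0)->(1,1) = 1
Tile 1: (1,1)->(0,0) = 2
Tile 3: (1,2)->(0,2) = 1
Tile 4: (2,0)->(1,0) = 1
Tile 6: (2,1)->(1,2) = 2
Tile 8: (2,2)->(2,1) = 1
Sum: 1 + 3 + 1 + 2 + 1 + 1 + 2 + 1 = 12

Answer: 12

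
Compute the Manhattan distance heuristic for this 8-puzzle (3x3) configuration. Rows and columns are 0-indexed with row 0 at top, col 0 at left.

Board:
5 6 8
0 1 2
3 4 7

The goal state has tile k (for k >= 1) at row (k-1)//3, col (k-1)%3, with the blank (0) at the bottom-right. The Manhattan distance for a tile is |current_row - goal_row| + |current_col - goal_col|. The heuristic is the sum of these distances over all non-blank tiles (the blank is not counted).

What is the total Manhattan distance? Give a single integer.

Answer: 19

Derivation:
Tile 5: at (0,0), goal (1,1), distance |0-1|+|0-1| = 2
Tile 6: at (0,1), goal (1,2), distance |0-1|+|1-2| = 2
Tile 8: at (0,2), goal (2,1), distance |0-2|+|2-1| = 3
Tile 1: at (1,1), goal (0,0), distance |1-0|+|1-0| = 2
Tile 2: at (1,2), goal (0,1), distance |1-0|+|2-1| = 2
Tile 3: at (2,0), goal (0,2), distance |2-0|+|0-2| = 4
Tile 4: at (2,1), goal (1,0), distance |2-1|+|1-0| = 2
Tile 7: at (2,2), goal (2,0), distance |2-2|+|2-0| = 2
Sum: 2 + 2 + 3 + 2 + 2 + 4 + 2 + 2 = 19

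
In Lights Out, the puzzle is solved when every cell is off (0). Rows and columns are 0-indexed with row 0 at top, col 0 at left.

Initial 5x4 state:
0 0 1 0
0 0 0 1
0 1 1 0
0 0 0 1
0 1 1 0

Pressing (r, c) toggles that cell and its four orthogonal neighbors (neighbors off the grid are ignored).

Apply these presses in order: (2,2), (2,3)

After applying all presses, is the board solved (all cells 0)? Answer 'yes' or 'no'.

Answer: no

Derivation:
After press 1 at (2,2):
0 0 1 0
0 0 1 1
0 0 0 1
0 0 1 1
0 1 1 0

After press 2 at (2,3):
0 0 1 0
0 0 1 0
0 0 1 0
0 0 1 0
0 1 1 0

Lights still on: 6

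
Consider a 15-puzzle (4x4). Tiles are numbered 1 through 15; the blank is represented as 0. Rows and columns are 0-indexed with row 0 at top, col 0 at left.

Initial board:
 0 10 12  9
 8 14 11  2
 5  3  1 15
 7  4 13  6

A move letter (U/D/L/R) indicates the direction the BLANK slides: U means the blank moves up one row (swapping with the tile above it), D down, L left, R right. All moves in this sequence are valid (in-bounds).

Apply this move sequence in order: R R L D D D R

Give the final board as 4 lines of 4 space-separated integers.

After move 1 (R):
10  0 12  9
 8 14 11  2
 5  3  1 15
 7  4 13  6

After move 2 (R):
10 12  0  9
 8 14 11  2
 5  3  1 15
 7  4 13  6

After move 3 (L):
10  0 12  9
 8 14 11  2
 5  3  1 15
 7  4 13  6

After move 4 (D):
10 14 12  9
 8  0 11  2
 5  3  1 15
 7  4 13  6

After move 5 (D):
10 14 12  9
 8  3 11  2
 5  0  1 15
 7  4 13  6

After move 6 (D):
10 14 12  9
 8  3 11  2
 5  4  1 15
 7  0 13  6

After move 7 (R):
10 14 12  9
 8  3 11  2
 5  4  1 15
 7 13  0  6

Answer: 10 14 12  9
 8  3 11  2
 5  4  1 15
 7 13  0  6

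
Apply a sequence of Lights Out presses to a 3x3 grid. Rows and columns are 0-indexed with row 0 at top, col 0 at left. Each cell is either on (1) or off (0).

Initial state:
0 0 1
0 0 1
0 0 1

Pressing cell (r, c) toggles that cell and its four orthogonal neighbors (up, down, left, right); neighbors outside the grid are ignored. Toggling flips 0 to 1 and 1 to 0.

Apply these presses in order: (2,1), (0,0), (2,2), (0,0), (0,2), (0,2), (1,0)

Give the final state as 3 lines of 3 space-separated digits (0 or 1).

After press 1 at (2,1):
0 0 1
0 1 1
1 1 0

After press 2 at (0,0):
1 1 1
1 1 1
1 1 0

After press 3 at (2,2):
1 1 1
1 1 0
1 0 1

After press 4 at (0,0):
0 0 1
0 1 0
1 0 1

After press 5 at (0,2):
0 1 0
0 1 1
1 0 1

After press 6 at (0,2):
0 0 1
0 1 0
1 0 1

After press 7 at (1,0):
1 0 1
1 0 0
0 0 1

Answer: 1 0 1
1 0 0
0 0 1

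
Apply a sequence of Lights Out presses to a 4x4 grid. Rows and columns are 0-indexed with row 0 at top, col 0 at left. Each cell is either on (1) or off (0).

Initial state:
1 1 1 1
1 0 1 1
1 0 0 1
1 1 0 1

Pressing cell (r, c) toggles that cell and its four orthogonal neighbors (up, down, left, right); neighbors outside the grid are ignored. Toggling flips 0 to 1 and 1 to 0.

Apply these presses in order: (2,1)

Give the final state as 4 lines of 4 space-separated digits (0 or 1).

Answer: 1 1 1 1
1 1 1 1
0 1 1 1
1 0 0 1

Derivation:
After press 1 at (2,1):
1 1 1 1
1 1 1 1
0 1 1 1
1 0 0 1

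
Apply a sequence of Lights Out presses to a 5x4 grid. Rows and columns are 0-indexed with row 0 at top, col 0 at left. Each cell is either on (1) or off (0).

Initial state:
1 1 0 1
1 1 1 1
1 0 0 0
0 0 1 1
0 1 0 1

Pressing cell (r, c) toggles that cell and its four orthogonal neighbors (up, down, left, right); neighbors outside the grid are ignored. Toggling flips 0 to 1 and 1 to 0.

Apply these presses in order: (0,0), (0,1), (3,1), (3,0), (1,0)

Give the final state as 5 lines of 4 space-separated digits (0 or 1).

After press 1 at (0,0):
0 0 0 1
0 1 1 1
1 0 0 0
0 0 1 1
0 1 0 1

After press 2 at (0,1):
1 1 1 1
0 0 1 1
1 0 0 0
0 0 1 1
0 1 0 1

After press 3 at (3,1):
1 1 1 1
0 0 1 1
1 1 0 0
1 1 0 1
0 0 0 1

After press 4 at (3,0):
1 1 1 1
0 0 1 1
0 1 0 0
0 0 0 1
1 0 0 1

After press 5 at (1,0):
0 1 1 1
1 1 1 1
1 1 0 0
0 0 0 1
1 0 0 1

Answer: 0 1 1 1
1 1 1 1
1 1 0 0
0 0 0 1
1 0 0 1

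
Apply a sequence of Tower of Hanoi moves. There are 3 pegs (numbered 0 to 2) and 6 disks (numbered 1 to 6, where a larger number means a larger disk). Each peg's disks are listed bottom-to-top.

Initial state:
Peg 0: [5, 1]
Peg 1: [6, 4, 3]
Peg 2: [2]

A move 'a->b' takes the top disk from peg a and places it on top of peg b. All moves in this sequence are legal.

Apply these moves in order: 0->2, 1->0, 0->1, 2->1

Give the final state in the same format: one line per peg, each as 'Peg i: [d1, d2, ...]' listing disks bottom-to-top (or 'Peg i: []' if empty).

After move 1 (0->2):
Peg 0: [5]
Peg 1: [6, 4, 3]
Peg 2: [2, 1]

After move 2 (1->0):
Peg 0: [5, 3]
Peg 1: [6, 4]
Peg 2: [2, 1]

After move 3 (0->1):
Peg 0: [5]
Peg 1: [6, 4, 3]
Peg 2: [2, 1]

After move 4 (2->1):
Peg 0: [5]
Peg 1: [6, 4, 3, 1]
Peg 2: [2]

Answer: Peg 0: [5]
Peg 1: [6, 4, 3, 1]
Peg 2: [2]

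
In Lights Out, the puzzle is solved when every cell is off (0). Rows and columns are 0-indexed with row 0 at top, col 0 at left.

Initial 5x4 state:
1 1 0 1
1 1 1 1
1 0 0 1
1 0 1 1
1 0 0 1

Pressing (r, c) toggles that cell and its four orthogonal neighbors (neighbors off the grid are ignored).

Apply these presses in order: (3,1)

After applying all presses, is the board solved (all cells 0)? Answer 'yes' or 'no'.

Answer: no

Derivation:
After press 1 at (3,1):
1 1 0 1
1 1 1 1
1 1 0 1
0 1 0 1
1 1 0 1

Lights still on: 15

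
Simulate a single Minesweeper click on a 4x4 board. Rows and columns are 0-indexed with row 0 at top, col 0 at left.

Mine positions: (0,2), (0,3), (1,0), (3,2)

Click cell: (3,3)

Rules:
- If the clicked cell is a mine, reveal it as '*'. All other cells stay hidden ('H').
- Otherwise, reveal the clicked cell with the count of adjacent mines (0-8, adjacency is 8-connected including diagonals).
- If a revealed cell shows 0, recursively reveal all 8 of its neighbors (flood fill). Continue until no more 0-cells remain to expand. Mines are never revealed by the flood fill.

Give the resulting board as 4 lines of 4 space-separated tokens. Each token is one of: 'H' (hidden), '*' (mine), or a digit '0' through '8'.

H H H H
H H H H
H H H H
H H H 1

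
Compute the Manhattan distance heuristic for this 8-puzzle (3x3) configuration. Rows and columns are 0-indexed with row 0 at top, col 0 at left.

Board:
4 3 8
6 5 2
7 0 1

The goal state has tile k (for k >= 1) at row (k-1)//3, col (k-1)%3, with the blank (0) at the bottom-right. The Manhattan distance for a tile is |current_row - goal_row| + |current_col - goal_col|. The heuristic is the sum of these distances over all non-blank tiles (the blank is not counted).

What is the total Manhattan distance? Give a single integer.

Answer: 13

Derivation:
Tile 4: at (0,0), goal (1,0), distance |0-1|+|0-0| = 1
Tile 3: at (0,1), goal (0,2), distance |0-0|+|1-2| = 1
Tile 8: at (0,2), goal (2,1), distance |0-2|+|2-1| = 3
Tile 6: at (1,0), goal (1,2), distance |1-1|+|0-2| = 2
Tile 5: at (1,1), goal (1,1), distance |1-1|+|1-1| = 0
Tile 2: at (1,2), goal (0,1), distance |1-0|+|2-1| = 2
Tile 7: at (2,0), goal (2,0), distance |2-2|+|0-0| = 0
Tile 1: at (2,2), goal (0,0), distance |2-0|+|2-0| = 4
Sum: 1 + 1 + 3 + 2 + 0 + 2 + 0 + 4 = 13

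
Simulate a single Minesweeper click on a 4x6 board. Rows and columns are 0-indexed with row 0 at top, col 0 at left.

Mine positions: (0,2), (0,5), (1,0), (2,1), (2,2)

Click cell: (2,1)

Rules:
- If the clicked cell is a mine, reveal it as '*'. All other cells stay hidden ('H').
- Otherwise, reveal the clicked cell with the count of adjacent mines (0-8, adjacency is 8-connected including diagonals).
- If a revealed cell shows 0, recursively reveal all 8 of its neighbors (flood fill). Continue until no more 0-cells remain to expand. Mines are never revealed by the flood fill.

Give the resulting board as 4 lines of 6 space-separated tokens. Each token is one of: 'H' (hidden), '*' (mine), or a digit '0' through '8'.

H H H H H H
H H H H H H
H * H H H H
H H H H H H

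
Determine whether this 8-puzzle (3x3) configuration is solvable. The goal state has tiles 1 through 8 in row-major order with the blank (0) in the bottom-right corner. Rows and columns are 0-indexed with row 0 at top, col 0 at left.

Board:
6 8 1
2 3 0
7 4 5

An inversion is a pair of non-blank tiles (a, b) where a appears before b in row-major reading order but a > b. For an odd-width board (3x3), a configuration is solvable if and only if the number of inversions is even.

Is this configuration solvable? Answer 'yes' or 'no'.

Answer: no

Derivation:
Inversions (pairs i<j in row-major order where tile[i] > tile[j] > 0): 13
13 is odd, so the puzzle is not solvable.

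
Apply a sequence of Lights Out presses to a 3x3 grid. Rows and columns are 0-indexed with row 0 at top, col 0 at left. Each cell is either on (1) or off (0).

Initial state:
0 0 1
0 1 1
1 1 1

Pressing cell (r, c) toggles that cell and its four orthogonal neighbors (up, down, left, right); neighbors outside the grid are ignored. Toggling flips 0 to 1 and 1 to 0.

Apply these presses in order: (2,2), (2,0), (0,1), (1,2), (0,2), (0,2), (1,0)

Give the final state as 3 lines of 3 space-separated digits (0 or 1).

After press 1 at (2,2):
0 0 1
0 1 0
1 0 0

After press 2 at (2,0):
0 0 1
1 1 0
0 1 0

After press 3 at (0,1):
1 1 0
1 0 0
0 1 0

After press 4 at (1,2):
1 1 1
1 1 1
0 1 1

After press 5 at (0,2):
1 0 0
1 1 0
0 1 1

After press 6 at (0,2):
1 1 1
1 1 1
0 1 1

After press 7 at (1,0):
0 1 1
0 0 1
1 1 1

Answer: 0 1 1
0 0 1
1 1 1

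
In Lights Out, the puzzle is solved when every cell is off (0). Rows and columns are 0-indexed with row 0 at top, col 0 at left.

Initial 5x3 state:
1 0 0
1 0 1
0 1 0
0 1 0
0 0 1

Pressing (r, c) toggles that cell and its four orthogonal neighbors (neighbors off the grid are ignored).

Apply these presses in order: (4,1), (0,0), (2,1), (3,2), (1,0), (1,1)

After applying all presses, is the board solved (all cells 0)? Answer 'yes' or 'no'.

After press 1 at (4,1):
1 0 0
1 0 1
0 1 0
0 0 0
1 1 0

After press 2 at (0,0):
0 1 0
0 0 1
0 1 0
0 0 0
1 1 0

After press 3 at (2,1):
0 1 0
0 1 1
1 0 1
0 1 0
1 1 0

After press 4 at (3,2):
0 1 0
0 1 1
1 0 0
0 0 1
1 1 1

After press 5 at (1,0):
1 1 0
1 0 1
0 0 0
0 0 1
1 1 1

After press 6 at (1,1):
1 0 0
0 1 0
0 1 0
0 0 1
1 1 1

Lights still on: 7

Answer: no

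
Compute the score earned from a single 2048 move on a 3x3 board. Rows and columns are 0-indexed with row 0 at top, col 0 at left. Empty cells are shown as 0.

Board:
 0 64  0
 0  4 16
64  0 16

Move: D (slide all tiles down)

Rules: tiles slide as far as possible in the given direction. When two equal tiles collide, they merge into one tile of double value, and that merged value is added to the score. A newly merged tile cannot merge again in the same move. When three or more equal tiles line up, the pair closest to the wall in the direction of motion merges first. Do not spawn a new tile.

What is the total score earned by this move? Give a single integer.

Slide down:
col 0: [0, 0, 64] -> [0, 0, 64]  score +0 (running 0)
col 1: [64, 4, 0] -> [0, 64, 4]  score +0 (running 0)
col 2: [0, 16, 16] -> [0, 0, 32]  score +32 (running 32)
Board after move:
 0  0  0
 0 64  0
64  4 32

Answer: 32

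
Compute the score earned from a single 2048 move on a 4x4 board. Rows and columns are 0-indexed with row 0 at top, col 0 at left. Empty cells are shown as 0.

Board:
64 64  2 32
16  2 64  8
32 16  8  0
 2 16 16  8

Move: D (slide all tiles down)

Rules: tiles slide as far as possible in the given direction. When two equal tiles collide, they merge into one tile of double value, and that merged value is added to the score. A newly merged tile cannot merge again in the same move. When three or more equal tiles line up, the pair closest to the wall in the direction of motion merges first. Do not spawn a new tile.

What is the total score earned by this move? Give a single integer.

Answer: 48

Derivation:
Slide down:
col 0: [64, 16, 32, 2] -> [64, 16, 32, 2]  score +0 (running 0)
col 1: [64, 2, 16, 16] -> [0, 64, 2, 32]  score +32 (running 32)
col 2: [2, 64, 8, 16] -> [2, 64, 8, 16]  score +0 (running 32)
col 3: [32, 8, 0, 8] -> [0, 0, 32, 16]  score +16 (running 48)
Board after move:
64  0  2  0
16 64 64  0
32  2  8 32
 2 32 16 16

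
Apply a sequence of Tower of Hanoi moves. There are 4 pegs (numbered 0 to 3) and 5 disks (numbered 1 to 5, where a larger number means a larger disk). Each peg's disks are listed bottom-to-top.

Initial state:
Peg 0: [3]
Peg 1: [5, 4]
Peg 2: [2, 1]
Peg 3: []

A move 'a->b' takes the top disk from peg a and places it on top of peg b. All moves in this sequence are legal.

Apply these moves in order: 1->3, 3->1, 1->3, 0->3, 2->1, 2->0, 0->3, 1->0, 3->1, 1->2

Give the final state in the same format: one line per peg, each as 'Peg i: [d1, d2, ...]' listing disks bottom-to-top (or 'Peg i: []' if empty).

Answer: Peg 0: [1]
Peg 1: [5]
Peg 2: [2]
Peg 3: [4, 3]

Derivation:
After move 1 (1->3):
Peg 0: [3]
Peg 1: [5]
Peg 2: [2, 1]
Peg 3: [4]

After move 2 (3->1):
Peg 0: [3]
Peg 1: [5, 4]
Peg 2: [2, 1]
Peg 3: []

After move 3 (1->3):
Peg 0: [3]
Peg 1: [5]
Peg 2: [2, 1]
Peg 3: [4]

After move 4 (0->3):
Peg 0: []
Peg 1: [5]
Peg 2: [2, 1]
Peg 3: [4, 3]

After move 5 (2->1):
Peg 0: []
Peg 1: [5, 1]
Peg 2: [2]
Peg 3: [4, 3]

After move 6 (2->0):
Peg 0: [2]
Peg 1: [5, 1]
Peg 2: []
Peg 3: [4, 3]

After move 7 (0->3):
Peg 0: []
Peg 1: [5, 1]
Peg 2: []
Peg 3: [4, 3, 2]

After move 8 (1->0):
Peg 0: [1]
Peg 1: [5]
Peg 2: []
Peg 3: [4, 3, 2]

After move 9 (3->1):
Peg 0: [1]
Peg 1: [5, 2]
Peg 2: []
Peg 3: [4, 3]

After move 10 (1->2):
Peg 0: [1]
Peg 1: [5]
Peg 2: [2]
Peg 3: [4, 3]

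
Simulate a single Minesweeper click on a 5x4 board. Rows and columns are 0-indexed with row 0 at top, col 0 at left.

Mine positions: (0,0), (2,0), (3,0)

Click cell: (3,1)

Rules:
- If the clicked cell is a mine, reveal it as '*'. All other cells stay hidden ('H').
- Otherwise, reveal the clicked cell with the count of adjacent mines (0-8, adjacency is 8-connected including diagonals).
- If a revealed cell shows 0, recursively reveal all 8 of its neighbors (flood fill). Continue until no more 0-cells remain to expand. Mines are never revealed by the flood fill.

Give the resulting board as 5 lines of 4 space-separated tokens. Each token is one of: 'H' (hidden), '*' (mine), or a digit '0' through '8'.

H H H H
H H H H
H H H H
H 2 H H
H H H H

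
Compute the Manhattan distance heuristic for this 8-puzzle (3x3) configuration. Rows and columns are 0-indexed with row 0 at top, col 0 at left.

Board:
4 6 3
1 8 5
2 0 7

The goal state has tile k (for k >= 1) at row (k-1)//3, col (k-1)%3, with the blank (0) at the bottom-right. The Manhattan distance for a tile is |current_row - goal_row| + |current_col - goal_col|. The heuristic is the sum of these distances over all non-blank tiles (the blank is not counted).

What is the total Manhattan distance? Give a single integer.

Answer: 11

Derivation:
Tile 4: (0,0)->(1,0) = 1
Tile 6: (0,1)->(1,2) = 2
Tile 3: (0,2)->(0,2) = 0
Tile 1: (1,0)->(0,0) = 1
Tile 8: (1,1)->(2,1) = 1
Tile 5: (1,2)->(1,1) = 1
Tile 2: (2,0)->(0,1) = 3
Tile 7: (2,2)->(2,0) = 2
Sum: 1 + 2 + 0 + 1 + 1 + 1 + 3 + 2 = 11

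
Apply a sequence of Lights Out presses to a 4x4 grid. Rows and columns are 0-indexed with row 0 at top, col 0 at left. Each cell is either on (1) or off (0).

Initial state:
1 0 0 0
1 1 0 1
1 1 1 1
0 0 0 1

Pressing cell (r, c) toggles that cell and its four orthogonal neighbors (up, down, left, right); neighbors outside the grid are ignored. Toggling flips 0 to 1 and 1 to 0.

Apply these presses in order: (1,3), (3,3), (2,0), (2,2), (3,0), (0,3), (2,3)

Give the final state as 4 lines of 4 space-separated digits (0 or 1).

After press 1 at (1,3):
1 0 0 1
1 1 1 0
1 1 1 0
0 0 0 1

After press 2 at (3,3):
1 0 0 1
1 1 1 0
1 1 1 1
0 0 1 0

After press 3 at (2,0):
1 0 0 1
0 1 1 0
0 0 1 1
1 0 1 0

After press 4 at (2,2):
1 0 0 1
0 1 0 0
0 1 0 0
1 0 0 0

After press 5 at (3,0):
1 0 0 1
0 1 0 0
1 1 0 0
0 1 0 0

After press 6 at (0,3):
1 0 1 0
0 1 0 1
1 1 0 0
0 1 0 0

After press 7 at (2,3):
1 0 1 0
0 1 0 0
1 1 1 1
0 1 0 1

Answer: 1 0 1 0
0 1 0 0
1 1 1 1
0 1 0 1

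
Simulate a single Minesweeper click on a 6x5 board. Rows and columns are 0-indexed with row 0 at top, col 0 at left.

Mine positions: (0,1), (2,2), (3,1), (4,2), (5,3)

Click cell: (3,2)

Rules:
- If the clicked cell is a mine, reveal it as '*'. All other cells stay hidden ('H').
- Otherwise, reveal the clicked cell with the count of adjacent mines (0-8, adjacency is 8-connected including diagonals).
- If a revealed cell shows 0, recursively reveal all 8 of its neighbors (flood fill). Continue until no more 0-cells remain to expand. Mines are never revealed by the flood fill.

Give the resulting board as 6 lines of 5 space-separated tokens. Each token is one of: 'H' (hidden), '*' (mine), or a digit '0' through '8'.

H H H H H
H H H H H
H H H H H
H H 3 H H
H H H H H
H H H H H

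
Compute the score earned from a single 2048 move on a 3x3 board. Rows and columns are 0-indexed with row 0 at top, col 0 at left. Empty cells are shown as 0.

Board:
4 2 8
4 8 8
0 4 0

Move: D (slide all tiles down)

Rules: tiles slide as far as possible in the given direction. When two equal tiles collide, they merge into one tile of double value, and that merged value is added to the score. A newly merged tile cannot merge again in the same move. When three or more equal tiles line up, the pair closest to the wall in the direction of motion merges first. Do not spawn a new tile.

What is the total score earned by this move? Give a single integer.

Answer: 24

Derivation:
Slide down:
col 0: [4, 4, 0] -> [0, 0, 8]  score +8 (running 8)
col 1: [2, 8, 4] -> [2, 8, 4]  score +0 (running 8)
col 2: [8, 8, 0] -> [0, 0, 16]  score +16 (running 24)
Board after move:
 0  2  0
 0  8  0
 8  4 16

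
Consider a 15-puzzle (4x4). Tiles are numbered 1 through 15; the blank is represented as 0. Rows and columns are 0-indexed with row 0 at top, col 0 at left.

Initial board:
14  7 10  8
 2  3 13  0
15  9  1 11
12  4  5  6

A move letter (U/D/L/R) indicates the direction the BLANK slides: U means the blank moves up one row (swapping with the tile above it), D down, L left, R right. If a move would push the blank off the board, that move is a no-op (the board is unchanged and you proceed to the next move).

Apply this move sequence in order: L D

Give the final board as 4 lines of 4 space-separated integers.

Answer: 14  7 10  8
 2  3  1 13
15  9  0 11
12  4  5  6

Derivation:
After move 1 (L):
14  7 10  8
 2  3  0 13
15  9  1 11
12  4  5  6

After move 2 (D):
14  7 10  8
 2  3  1 13
15  9  0 11
12  4  5  6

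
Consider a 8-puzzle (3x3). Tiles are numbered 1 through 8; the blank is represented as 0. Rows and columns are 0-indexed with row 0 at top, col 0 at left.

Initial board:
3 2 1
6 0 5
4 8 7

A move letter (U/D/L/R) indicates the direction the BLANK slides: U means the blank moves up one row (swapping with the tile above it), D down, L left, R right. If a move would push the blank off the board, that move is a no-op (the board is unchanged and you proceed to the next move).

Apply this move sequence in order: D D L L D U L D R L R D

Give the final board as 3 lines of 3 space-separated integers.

After move 1 (D):
3 2 1
6 8 5
4 0 7

After move 2 (D):
3 2 1
6 8 5
4 0 7

After move 3 (L):
3 2 1
6 8 5
0 4 7

After move 4 (L):
3 2 1
6 8 5
0 4 7

After move 5 (D):
3 2 1
6 8 5
0 4 7

After move 6 (U):
3 2 1
0 8 5
6 4 7

After move 7 (L):
3 2 1
0 8 5
6 4 7

After move 8 (D):
3 2 1
6 8 5
0 4 7

After move 9 (R):
3 2 1
6 8 5
4 0 7

After move 10 (L):
3 2 1
6 8 5
0 4 7

After move 11 (R):
3 2 1
6 8 5
4 0 7

After move 12 (D):
3 2 1
6 8 5
4 0 7

Answer: 3 2 1
6 8 5
4 0 7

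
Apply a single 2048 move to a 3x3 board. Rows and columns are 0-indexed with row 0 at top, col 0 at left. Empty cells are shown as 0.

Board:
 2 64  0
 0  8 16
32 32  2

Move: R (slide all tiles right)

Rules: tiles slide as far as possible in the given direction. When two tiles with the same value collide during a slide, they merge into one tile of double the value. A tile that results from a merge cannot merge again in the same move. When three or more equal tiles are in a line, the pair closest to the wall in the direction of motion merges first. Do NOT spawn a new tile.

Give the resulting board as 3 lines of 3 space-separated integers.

Answer:  0  2 64
 0  8 16
 0 64  2

Derivation:
Slide right:
row 0: [2, 64, 0] -> [0, 2, 64]
row 1: [0, 8, 16] -> [0, 8, 16]
row 2: [32, 32, 2] -> [0, 64, 2]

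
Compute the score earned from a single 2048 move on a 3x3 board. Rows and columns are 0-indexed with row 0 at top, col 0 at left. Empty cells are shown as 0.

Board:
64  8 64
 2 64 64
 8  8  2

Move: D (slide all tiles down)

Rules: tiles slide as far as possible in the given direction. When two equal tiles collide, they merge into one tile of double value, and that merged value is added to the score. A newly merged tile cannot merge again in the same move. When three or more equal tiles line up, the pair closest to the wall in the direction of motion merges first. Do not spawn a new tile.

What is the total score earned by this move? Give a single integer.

Slide down:
col 0: [64, 2, 8] -> [64, 2, 8]  score +0 (running 0)
col 1: [8, 64, 8] -> [8, 64, 8]  score +0 (running 0)
col 2: [64, 64, 2] -> [0, 128, 2]  score +128 (running 128)
Board after move:
 64   8   0
  2  64 128
  8   8   2

Answer: 128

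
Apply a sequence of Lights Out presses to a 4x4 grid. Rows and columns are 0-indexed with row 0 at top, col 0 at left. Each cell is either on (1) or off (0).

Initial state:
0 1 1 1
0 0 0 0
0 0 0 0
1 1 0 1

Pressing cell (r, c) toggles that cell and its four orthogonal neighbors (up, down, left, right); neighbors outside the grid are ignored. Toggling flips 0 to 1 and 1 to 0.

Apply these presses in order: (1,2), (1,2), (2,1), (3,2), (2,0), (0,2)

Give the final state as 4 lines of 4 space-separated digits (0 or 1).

Answer: 0 0 0 0
1 1 1 0
0 0 0 0
0 1 1 0

Derivation:
After press 1 at (1,2):
0 1 0 1
0 1 1 1
0 0 1 0
1 1 0 1

After press 2 at (1,2):
0 1 1 1
0 0 0 0
0 0 0 0
1 1 0 1

After press 3 at (2,1):
0 1 1 1
0 1 0 0
1 1 1 0
1 0 0 1

After press 4 at (3,2):
0 1 1 1
0 1 0 0
1 1 0 0
1 1 1 0

After press 5 at (2,0):
0 1 1 1
1 1 0 0
0 0 0 0
0 1 1 0

After press 6 at (0,2):
0 0 0 0
1 1 1 0
0 0 0 0
0 1 1 0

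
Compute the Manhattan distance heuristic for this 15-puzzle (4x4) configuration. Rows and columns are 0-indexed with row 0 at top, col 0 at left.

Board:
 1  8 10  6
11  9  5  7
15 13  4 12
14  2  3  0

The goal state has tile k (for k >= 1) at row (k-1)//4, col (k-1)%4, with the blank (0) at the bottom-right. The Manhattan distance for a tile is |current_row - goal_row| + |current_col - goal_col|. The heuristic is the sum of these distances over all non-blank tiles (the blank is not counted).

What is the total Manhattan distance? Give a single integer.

Tile 1: at (0,0), goal (0,0), distance |0-0|+|0-0| = 0
Tile 8: at (0,1), goal (1,3), distance |0-1|+|1-3| = 3
Tile 10: at (0,2), goal (2,1), distance |0-2|+|2-1| = 3
Tile 6: at (0,3), goal (1,1), distance |0-1|+|3-1| = 3
Tile 11: at (1,0), goal (2,2), distance |1-2|+|0-2| = 3
Tile 9: at (1,1), goal (2,0), distance |1-2|+|1-0| = 2
Tile 5: at (1,2), goal (1,0), distance |1-1|+|2-0| = 2
Tile 7: at (1,3), goal (1,2), distance |1-1|+|3-2| = 1
Tile 15: at (2,0), goal (3,2), distance |2-3|+|0-2| = 3
Tile 13: at (2,1), goal (3,0), distance |2-3|+|1-0| = 2
Tile 4: at (2,2), goal (0,3), distance |2-0|+|2-3| = 3
Tile 12: at (2,3), goal (2,3), distance |2-2|+|3-3| = 0
Tile 14: at (3,0), goal (3,1), distance |3-3|+|0-1| = 1
Tile 2: at (3,1), goal (0,1), distance |3-0|+|1-1| = 3
Tile 3: at (3,2), goal (0,2), distance |3-0|+|2-2| = 3
Sum: 0 + 3 + 3 + 3 + 3 + 2 + 2 + 1 + 3 + 2 + 3 + 0 + 1 + 3 + 3 = 32

Answer: 32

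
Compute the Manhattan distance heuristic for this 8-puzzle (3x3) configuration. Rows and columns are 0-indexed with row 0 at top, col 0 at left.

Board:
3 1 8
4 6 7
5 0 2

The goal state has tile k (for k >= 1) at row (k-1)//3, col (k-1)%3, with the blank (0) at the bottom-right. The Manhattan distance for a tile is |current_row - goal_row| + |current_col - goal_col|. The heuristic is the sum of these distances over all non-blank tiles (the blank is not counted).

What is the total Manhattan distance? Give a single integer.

Tile 3: (0,0)->(0,2) = 2
Tile 1: (0,1)->(0,0) = 1
Tile 8: (0,2)->(2,1) = 3
Tile 4: (1,0)->(1,0) = 0
Tile 6: (1,1)->(1,2) = 1
Tile 7: (1,2)->(2,0) = 3
Tile 5: (2,0)->(1,1) = 2
Tile 2: (2,2)->(0,1) = 3
Sum: 2 + 1 + 3 + 0 + 1 + 3 + 2 + 3 = 15

Answer: 15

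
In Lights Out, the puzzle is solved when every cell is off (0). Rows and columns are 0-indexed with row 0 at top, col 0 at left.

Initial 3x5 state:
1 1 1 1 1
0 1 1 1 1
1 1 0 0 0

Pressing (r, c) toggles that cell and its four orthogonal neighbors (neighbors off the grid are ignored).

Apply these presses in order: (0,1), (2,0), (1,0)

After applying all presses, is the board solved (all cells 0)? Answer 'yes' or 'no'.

After press 1 at (0,1):
0 0 0 1 1
0 0 1 1 1
1 1 0 0 0

After press 2 at (2,0):
0 0 0 1 1
1 0 1 1 1
0 0 0 0 0

After press 3 at (1,0):
1 0 0 1 1
0 1 1 1 1
1 0 0 0 0

Lights still on: 8

Answer: no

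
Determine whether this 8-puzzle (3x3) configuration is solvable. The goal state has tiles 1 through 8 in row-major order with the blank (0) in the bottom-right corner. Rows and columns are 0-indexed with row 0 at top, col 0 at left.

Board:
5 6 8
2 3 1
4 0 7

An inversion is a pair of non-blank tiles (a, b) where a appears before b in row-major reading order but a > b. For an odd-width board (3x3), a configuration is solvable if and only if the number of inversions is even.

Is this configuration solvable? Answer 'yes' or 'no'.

Answer: no

Derivation:
Inversions (pairs i<j in row-major order where tile[i] > tile[j] > 0): 15
15 is odd, so the puzzle is not solvable.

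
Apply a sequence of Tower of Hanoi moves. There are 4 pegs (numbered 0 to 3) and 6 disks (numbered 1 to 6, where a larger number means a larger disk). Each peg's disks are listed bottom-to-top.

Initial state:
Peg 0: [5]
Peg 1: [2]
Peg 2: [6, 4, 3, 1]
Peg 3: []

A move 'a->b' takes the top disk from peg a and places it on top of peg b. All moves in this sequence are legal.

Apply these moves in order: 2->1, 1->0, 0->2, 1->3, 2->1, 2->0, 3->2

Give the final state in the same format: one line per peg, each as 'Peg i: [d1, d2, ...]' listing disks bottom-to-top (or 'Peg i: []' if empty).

Answer: Peg 0: [5, 3]
Peg 1: [1]
Peg 2: [6, 4, 2]
Peg 3: []

Derivation:
After move 1 (2->1):
Peg 0: [5]
Peg 1: [2, 1]
Peg 2: [6, 4, 3]
Peg 3: []

After move 2 (1->0):
Peg 0: [5, 1]
Peg 1: [2]
Peg 2: [6, 4, 3]
Peg 3: []

After move 3 (0->2):
Peg 0: [5]
Peg 1: [2]
Peg 2: [6, 4, 3, 1]
Peg 3: []

After move 4 (1->3):
Peg 0: [5]
Peg 1: []
Peg 2: [6, 4, 3, 1]
Peg 3: [2]

After move 5 (2->1):
Peg 0: [5]
Peg 1: [1]
Peg 2: [6, 4, 3]
Peg 3: [2]

After move 6 (2->0):
Peg 0: [5, 3]
Peg 1: [1]
Peg 2: [6, 4]
Peg 3: [2]

After move 7 (3->2):
Peg 0: [5, 3]
Peg 1: [1]
Peg 2: [6, 4, 2]
Peg 3: []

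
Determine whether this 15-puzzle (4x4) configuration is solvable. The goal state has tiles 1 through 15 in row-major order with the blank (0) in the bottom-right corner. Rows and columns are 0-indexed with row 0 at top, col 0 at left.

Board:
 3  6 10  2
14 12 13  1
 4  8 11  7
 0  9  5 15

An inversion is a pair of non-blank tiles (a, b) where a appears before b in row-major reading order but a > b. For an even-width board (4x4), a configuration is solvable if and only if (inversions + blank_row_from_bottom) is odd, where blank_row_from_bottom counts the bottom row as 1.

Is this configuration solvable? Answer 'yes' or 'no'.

Answer: yes

Derivation:
Inversions: 44
Blank is in row 3 (0-indexed from top), which is row 1 counting from the bottom (bottom = 1).
44 + 1 = 45, which is odd, so the puzzle is solvable.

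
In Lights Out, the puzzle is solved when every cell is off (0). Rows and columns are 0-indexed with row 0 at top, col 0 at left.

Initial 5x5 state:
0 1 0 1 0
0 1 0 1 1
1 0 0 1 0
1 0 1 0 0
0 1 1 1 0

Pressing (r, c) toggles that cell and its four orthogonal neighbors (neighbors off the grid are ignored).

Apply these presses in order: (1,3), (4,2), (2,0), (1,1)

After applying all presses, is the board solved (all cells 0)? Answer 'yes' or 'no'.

After press 1 at (1,3):
0 1 0 0 0
0 1 1 0 0
1 0 0 0 0
1 0 1 0 0
0 1 1 1 0

After press 2 at (4,2):
0 1 0 0 0
0 1 1 0 0
1 0 0 0 0
1 0 0 0 0
0 0 0 0 0

After press 3 at (2,0):
0 1 0 0 0
1 1 1 0 0
0 1 0 0 0
0 0 0 0 0
0 0 0 0 0

After press 4 at (1,1):
0 0 0 0 0
0 0 0 0 0
0 0 0 0 0
0 0 0 0 0
0 0 0 0 0

Lights still on: 0

Answer: yes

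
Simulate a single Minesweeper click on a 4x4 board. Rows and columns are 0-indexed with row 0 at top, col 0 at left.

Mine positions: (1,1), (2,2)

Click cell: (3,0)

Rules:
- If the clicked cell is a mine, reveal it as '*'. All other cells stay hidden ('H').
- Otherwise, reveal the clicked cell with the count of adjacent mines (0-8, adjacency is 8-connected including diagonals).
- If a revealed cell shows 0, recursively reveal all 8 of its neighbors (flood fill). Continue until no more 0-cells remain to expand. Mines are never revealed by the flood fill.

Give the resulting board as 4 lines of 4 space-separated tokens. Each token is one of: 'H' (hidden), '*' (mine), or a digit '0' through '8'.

H H H H
H H H H
1 2 H H
0 1 H H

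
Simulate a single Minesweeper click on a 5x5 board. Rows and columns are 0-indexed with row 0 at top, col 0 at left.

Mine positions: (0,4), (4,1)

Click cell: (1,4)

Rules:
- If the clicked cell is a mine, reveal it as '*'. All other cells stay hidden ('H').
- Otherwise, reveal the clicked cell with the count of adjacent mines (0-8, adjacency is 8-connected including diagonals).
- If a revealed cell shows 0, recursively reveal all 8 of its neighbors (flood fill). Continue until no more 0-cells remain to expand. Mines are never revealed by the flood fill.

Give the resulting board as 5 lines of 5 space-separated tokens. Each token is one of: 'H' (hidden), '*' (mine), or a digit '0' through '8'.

H H H H H
H H H H 1
H H H H H
H H H H H
H H H H H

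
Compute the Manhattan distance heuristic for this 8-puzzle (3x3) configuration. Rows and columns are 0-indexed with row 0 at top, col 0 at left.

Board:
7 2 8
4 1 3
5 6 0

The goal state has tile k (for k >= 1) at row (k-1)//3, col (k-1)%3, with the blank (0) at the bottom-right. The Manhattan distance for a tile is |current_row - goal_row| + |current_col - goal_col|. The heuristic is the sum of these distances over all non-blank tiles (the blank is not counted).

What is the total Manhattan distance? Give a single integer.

Tile 7: (0,0)->(2,0) = 2
Tile 2: (0,1)->(0,1) = 0
Tile 8: (0,2)->(2,1) = 3
Tile 4: (1,0)->(1,0) = 0
Tile 1: (1,1)->(0,0) = 2
Tile 3: (1,2)->(0,2) = 1
Tile 5: (2,0)->(1,1) = 2
Tile 6: (2,1)->(1,2) = 2
Sum: 2 + 0 + 3 + 0 + 2 + 1 + 2 + 2 = 12

Answer: 12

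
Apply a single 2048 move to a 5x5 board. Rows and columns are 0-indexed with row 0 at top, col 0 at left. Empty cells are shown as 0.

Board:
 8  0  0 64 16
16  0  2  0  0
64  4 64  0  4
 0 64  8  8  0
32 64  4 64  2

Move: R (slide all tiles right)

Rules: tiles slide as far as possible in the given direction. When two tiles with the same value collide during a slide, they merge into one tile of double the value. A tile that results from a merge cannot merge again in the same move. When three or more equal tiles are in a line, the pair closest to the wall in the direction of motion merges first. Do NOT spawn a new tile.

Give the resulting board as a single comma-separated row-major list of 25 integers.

Answer: 0, 0, 8, 64, 16, 0, 0, 0, 16, 2, 0, 64, 4, 64, 4, 0, 0, 0, 64, 16, 32, 64, 4, 64, 2

Derivation:
Slide right:
row 0: [8, 0, 0, 64, 16] -> [0, 0, 8, 64, 16]
row 1: [16, 0, 2, 0, 0] -> [0, 0, 0, 16, 2]
row 2: [64, 4, 64, 0, 4] -> [0, 64, 4, 64, 4]
row 3: [0, 64, 8, 8, 0] -> [0, 0, 0, 64, 16]
row 4: [32, 64, 4, 64, 2] -> [32, 64, 4, 64, 2]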